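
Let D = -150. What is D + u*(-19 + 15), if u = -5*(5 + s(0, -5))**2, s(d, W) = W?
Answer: -150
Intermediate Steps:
u = 0 (u = -5*(5 - 5)**2 = -5*0**2 = -5*0 = 0)
D + u*(-19 + 15) = -150 + 0*(-19 + 15) = -150 + 0*(-4) = -150 + 0 = -150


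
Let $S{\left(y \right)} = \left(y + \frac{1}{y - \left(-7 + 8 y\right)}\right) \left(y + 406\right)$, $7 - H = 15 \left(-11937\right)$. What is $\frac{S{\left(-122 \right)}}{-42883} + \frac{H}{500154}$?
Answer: $\frac{3588631721747}{3077802921417} \approx 1.166$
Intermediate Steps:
$H = 179062$ ($H = 7 - 15 \left(-11937\right) = 7 - -179055 = 7 + 179055 = 179062$)
$S{\left(y \right)} = \left(406 + y\right) \left(y + \frac{1}{7 - 7 y}\right)$ ($S{\left(y \right)} = \left(y + \frac{1}{7 - 7 y}\right) \left(406 + y\right) = \left(406 + y\right) \left(y + \frac{1}{7 - 7 y}\right)$)
$\frac{S{\left(-122 \right)}}{-42883} + \frac{H}{500154} = \frac{\frac{1}{-1 - 122} \left(-58 + \left(-122\right)^{3} + 405 \left(-122\right)^{2} - - \frac{346846}{7}\right)}{-42883} + \frac{179062}{500154} = \frac{-58 - 1815848 + 405 \cdot 14884 + \frac{346846}{7}}{-123} \left(- \frac{1}{42883}\right) + 179062 \cdot \frac{1}{500154} = - \frac{-58 - 1815848 + 6028020 + \frac{346846}{7}}{123} \left(- \frac{1}{42883}\right) + \frac{89531}{250077} = \left(- \frac{1}{123}\right) \frac{29831644}{7} \left(- \frac{1}{42883}\right) + \frac{89531}{250077} = \left(- \frac{29831644}{861}\right) \left(- \frac{1}{42883}\right) + \frac{89531}{250077} = \frac{29831644}{36922263} + \frac{89531}{250077} = \frac{3588631721747}{3077802921417}$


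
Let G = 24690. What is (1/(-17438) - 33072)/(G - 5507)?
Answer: -576709537/334513154 ≈ -1.7240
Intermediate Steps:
(1/(-17438) - 33072)/(G - 5507) = (1/(-17438) - 33072)/(24690 - 5507) = (-1/17438 - 33072)/19183 = -576709537/17438*1/19183 = -576709537/334513154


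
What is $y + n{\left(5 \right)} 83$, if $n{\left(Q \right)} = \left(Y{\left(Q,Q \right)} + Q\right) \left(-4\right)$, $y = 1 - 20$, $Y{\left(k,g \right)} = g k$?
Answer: $-9979$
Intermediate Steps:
$y = -19$ ($y = 1 - 20 = -19$)
$n{\left(Q \right)} = - 4 Q - 4 Q^{2}$ ($n{\left(Q \right)} = \left(Q Q + Q\right) \left(-4\right) = \left(Q^{2} + Q\right) \left(-4\right) = \left(Q + Q^{2}\right) \left(-4\right) = - 4 Q - 4 Q^{2}$)
$y + n{\left(5 \right)} 83 = -19 + 4 \cdot 5 \left(-1 - 5\right) 83 = -19 + 4 \cdot 5 \left(-6\right) 83 = -19 - 9960 = -9979$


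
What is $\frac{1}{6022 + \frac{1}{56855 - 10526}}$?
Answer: $\frac{46329}{278993239} \approx 0.00016606$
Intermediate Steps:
$\frac{1}{6022 + \frac{1}{56855 - 10526}} = \frac{1}{6022 + \frac{1}{46329}} = \frac{1}{\frac{278993239}{46329}} = \frac{46329}{278993239}$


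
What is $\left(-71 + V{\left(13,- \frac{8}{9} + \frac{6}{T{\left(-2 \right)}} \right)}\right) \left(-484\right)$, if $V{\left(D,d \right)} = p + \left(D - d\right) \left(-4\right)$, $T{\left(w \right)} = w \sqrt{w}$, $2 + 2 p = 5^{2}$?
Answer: $\frac{501182}{9} - 2904 i \sqrt{2} \approx 55687.0 - 4106.9 i$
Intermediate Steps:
$p = \frac{23}{2}$ ($p = -1 + \frac{5^{2}}{2} = -1 + \frac{1}{2} \cdot 25 = -1 + \frac{25}{2} = \frac{23}{2} \approx 11.5$)
$T{\left(w \right)} = w^{\frac{3}{2}}$
$V{\left(D,d \right)} = \frac{23}{2} - 4 D + 4 d$ ($V{\left(D,d \right)} = \frac{23}{2} + \left(D - d\right) \left(-4\right) = \frac{23}{2} - \left(- 4 d + 4 D\right) = \frac{23}{2} - 4 D + 4 d$)
$\left(-71 + V{\left(13,- \frac{8}{9} + \frac{6}{T{\left(-2 \right)}} \right)}\right) \left(-484\right) = \left(-71 + \left(\frac{23}{2} - 52 + 4 \left(- \frac{8}{9} + \frac{6}{\left(-2\right)^{\frac{3}{2}}}\right)\right)\right) \left(-484\right) = \left(-71 + \left(\frac{23}{2} - 52 + 4 \left(\left(-8\right) \frac{1}{9} + \frac{6}{\left(-2\right) i \sqrt{2}}\right)\right)\right) \left(-484\right) = \left(-71 + \left(\frac{23}{2} - 52 + 4 \left(- \frac{8}{9} + 6 \frac{i \sqrt{2}}{4}\right)\right)\right) \left(-484\right) = \left(-71 + \left(\frac{23}{2} - 52 + 4 \left(- \frac{8}{9} + \frac{3 i \sqrt{2}}{2}\right)\right)\right) \left(-484\right) = \left(-71 - \left(\frac{793}{18} - 6 i \sqrt{2}\right)\right) \left(-484\right) = \left(- \frac{2071}{18} + 6 i \sqrt{2}\right) \left(-484\right) = \frac{501182}{9} - 2904 i \sqrt{2}$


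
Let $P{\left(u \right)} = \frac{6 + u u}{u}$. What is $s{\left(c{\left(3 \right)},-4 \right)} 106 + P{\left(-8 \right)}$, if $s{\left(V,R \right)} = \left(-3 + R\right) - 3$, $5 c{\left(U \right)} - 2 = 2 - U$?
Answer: $- \frac{4275}{4} \approx -1068.8$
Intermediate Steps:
$c{\left(U \right)} = \frac{4}{5} - \frac{U}{5}$ ($c{\left(U \right)} = \frac{2}{5} + \frac{2 - U}{5} = \frac{2}{5} - \left(- \frac{2}{5} + \frac{U}{5}\right) = \frac{4}{5} - \frac{U}{5}$)
$P{\left(u \right)} = \frac{6 + u^{2}}{u}$
$s{\left(V,R \right)} = -6 + R$
$s{\left(c{\left(3 \right)},-4 \right)} 106 + P{\left(-8 \right)} = \left(-6 - 4\right) 106 - \left(8 - \frac{6}{-8}\right) = \left(-10\right) 106 + \left(-8 + 6 \left(- \frac{1}{8}\right)\right) = -1060 - \frac{35}{4} = - \frac{4275}{4}$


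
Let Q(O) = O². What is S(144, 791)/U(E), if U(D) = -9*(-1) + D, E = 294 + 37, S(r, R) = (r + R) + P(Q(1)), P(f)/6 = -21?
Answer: 809/340 ≈ 2.3794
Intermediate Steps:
P(f) = -126 (P(f) = 6*(-21) = -126)
S(r, R) = -126 + R + r (S(r, R) = (r + R) - 126 = (R + r) - 126 = -126 + R + r)
E = 331
U(D) = 9 + D
S(144, 791)/U(E) = (-126 + 791 + 144)/(9 + 331) = 809/340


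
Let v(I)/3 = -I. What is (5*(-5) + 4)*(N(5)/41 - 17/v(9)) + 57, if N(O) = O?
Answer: 15209/369 ≈ 41.217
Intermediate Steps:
v(I) = -3*I (v(I) = 3*(-I) = -3*I)
(5*(-5) + 4)*(N(5)/41 - 17/v(9)) + 57 = (5*(-5) + 4)*(5/41 - 17/((-3*9))) + 57 = (-25 + 4)*(5*(1/41) - 17/(-27)) + 57 = -21*(5/41 - 17*(-1/27)) + 57 = -21*(5/41 + 17/27) + 57 = -21*832/1107 + 57 = -5824/369 + 57 = 15209/369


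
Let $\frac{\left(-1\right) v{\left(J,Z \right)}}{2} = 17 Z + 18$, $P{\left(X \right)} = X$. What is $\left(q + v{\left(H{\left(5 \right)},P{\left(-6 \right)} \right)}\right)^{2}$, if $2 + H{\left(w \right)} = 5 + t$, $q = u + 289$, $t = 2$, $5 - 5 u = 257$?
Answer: $\frac{4133089}{25} \approx 1.6532 \cdot 10^{5}$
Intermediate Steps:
$u = - \frac{252}{5}$ ($u = 1 - \frac{257}{5} = - \frac{252}{5} \approx -50.4$)
$q = \frac{1193}{5}$ ($q = - \frac{252}{5} + 289 = \frac{1193}{5} \approx 238.6$)
$H{\left(w \right)} = 5$ ($H{\left(w \right)} = -2 + \left(5 + 2\right) = -2 + 7 = 5$)
$v{\left(J,Z \right)} = -36 - 34 Z$ ($v{\left(J,Z \right)} = - 2 \left(17 Z + 18\right) = - 2 \left(18 + 17 Z\right) = -36 - 34 Z$)
$\left(q + v{\left(H{\left(5 \right)},P{\left(-6 \right)} \right)}\right)^{2} = \left(\frac{1193}{5} - -168\right)^{2} = \left(\frac{1193}{5} + \left(-36 + 204\right)\right)^{2} = \left(\frac{1193}{5} + 168\right)^{2} = \left(\frac{2033}{5}\right)^{2} = \frac{4133089}{25}$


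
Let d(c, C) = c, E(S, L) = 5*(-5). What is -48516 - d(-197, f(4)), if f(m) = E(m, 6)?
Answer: -48319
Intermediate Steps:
E(S, L) = -25
f(m) = -25
-48516 - d(-197, f(4)) = -48516 - 1*(-197) = -48516 + 197 = -48319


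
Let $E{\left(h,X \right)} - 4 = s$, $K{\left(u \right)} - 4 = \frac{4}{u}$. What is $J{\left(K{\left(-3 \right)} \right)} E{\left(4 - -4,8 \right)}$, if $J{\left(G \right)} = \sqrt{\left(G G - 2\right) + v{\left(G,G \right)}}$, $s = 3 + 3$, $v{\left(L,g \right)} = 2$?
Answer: $\frac{80}{3} \approx 26.667$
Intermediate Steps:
$s = 6$
$K{\left(u \right)} = 4 + \frac{4}{u}$
$E{\left(h,X \right)} = 10$ ($E{\left(h,X \right)} = 4 + 6 = 10$)
$J{\left(G \right)} = \sqrt{G^{2}}$ ($J{\left(G \right)} = \sqrt{\left(G G - 2\right) + 2} = \sqrt{\left(G^{2} - 2\right) + 2} = \sqrt{\left(-2 + G^{2}\right) + 2} = \sqrt{G^{2}}$)
$J{\left(K{\left(-3 \right)} \right)} E{\left(4 - -4,8 \right)} = \sqrt{\left(4 + \frac{4}{-3}\right)^{2}} \cdot 10 = \sqrt{\left(4 + 4 \left(- \frac{1}{3}\right)\right)^{2}} \cdot 10 = \sqrt{\left(4 - \frac{4}{3}\right)^{2}} \cdot 10 = \sqrt{\left(\frac{8}{3}\right)^{2}} \cdot 10 = \sqrt{\frac{64}{9}} \cdot 10 = \frac{8}{3} \cdot 10 = \frac{80}{3}$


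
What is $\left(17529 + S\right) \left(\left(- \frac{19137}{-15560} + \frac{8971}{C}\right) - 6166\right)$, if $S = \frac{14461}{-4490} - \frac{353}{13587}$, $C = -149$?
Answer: $- \frac{734786231257713453771}{6735137753200} \approx -1.091 \cdot 10^{8}$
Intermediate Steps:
$S = - \frac{198066577}{61005630}$ ($S = 14461 \left(- \frac{1}{4490}\right) - \frac{353}{13587} = - \frac{14461}{4490} - \frac{353}{13587} = - \frac{198066577}{61005630} \approx -3.2467$)
$\left(17529 + S\right) \left(\left(- \frac{19137}{-15560} + \frac{8971}{C}\right) - 6166\right) = \left(17529 - \frac{198066577}{61005630}\right) \left(\left(- \frac{19137}{-15560} + \frac{8971}{-149}\right) - 6166\right) = \frac{1069169621693 \left(\left(\left(-19137\right) \left(- \frac{1}{15560}\right) + 8971 \left(- \frac{1}{149}\right)\right) - 6166\right)}{61005630} = \frac{1069169621693 \left(\left(\frac{19137}{15560} - \frac{8971}{149}\right) - 6166\right)}{61005630} = \frac{1069169621693 \left(- \frac{136737347}{2318440} - 6166\right)}{61005630} = \frac{1069169621693}{61005630} \left(- \frac{14432238387}{2318440}\right) = - \frac{734786231257713453771}{6735137753200}$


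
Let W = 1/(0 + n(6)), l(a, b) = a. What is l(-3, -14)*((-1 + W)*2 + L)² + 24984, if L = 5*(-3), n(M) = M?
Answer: 72452/3 ≈ 24151.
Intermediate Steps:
L = -15
W = ⅙ (W = 1/(0 + 6) = 1/6 = ⅙ ≈ 0.16667)
l(-3, -14)*((-1 + W)*2 + L)² + 24984 = -3*((-1 + ⅙)*2 - 15)² + 24984 = -3*(-⅚*2 - 15)² + 24984 = -3*(-5/3 - 15)² + 24984 = -3*(-50/3)² + 24984 = -3*2500/9 + 24984 = -2500/3 + 24984 = 72452/3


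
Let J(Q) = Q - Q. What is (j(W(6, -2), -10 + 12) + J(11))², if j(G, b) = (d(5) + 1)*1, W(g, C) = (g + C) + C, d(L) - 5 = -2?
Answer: 16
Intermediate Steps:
d(L) = 3 (d(L) = 5 - 2 = 3)
W(g, C) = g + 2*C (W(g, C) = (C + g) + C = g + 2*C)
J(Q) = 0
j(G, b) = 4 (j(G, b) = (3 + 1)*1 = 4*1 = 4)
(j(W(6, -2), -10 + 12) + J(11))² = (4 + 0)² = 4² = 16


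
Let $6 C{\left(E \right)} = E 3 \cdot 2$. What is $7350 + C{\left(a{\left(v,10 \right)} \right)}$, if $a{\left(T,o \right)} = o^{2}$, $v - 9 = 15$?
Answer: $7450$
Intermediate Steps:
$v = 24$ ($v = 9 + 15 = 24$)
$C{\left(E \right)} = E$ ($C{\left(E \right)} = \frac{E 3 \cdot 2}{6} = \frac{3 E 2}{6} = \frac{6 E}{6} = E$)
$7350 + C{\left(a{\left(v,10 \right)} \right)} = 7350 + 10^{2} = 7350 + 100 = 7450$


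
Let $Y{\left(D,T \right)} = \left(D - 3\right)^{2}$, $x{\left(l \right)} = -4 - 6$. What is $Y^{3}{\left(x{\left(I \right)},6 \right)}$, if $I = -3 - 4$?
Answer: $4826809$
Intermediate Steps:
$I = -7$ ($I = -3 - 4 = -7$)
$x{\left(l \right)} = -10$ ($x{\left(l \right)} = -4 - 6 = -10$)
$Y{\left(D,T \right)} = \left(-3 + D\right)^{2}$
$Y^{3}{\left(x{\left(I \right)},6 \right)} = \left(\left(-3 - 10\right)^{2}\right)^{3} = \left(\left(-13\right)^{2}\right)^{3} = 169^{3} = 4826809$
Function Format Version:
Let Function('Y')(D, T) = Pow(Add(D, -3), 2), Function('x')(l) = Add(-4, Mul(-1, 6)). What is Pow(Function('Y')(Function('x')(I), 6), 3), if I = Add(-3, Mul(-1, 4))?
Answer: 4826809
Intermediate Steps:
I = -7 (I = Add(-3, -4) = -7)
Function('x')(l) = -10 (Function('x')(l) = Add(-4, -6) = -10)
Function('Y')(D, T) = Pow(Add(-3, D), 2)
Pow(Function('Y')(Function('x')(I), 6), 3) = Pow(Pow(Add(-3, -10), 2), 3) = Pow(Pow(-13, 2), 3) = Pow(169, 3) = 4826809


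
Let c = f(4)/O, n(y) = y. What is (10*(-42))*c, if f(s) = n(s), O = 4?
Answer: -420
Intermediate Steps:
f(s) = s
c = 1 (c = 4/4 = 4*(¼) = 1)
(10*(-42))*c = (10*(-42))*1 = -420*1 = -420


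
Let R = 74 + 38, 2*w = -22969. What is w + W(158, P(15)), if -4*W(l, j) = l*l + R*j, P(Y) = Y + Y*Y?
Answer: -48891/2 ≈ -24446.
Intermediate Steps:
P(Y) = Y + Y²
w = -22969/2 (w = (½)*(-22969) = -22969/2 ≈ -11485.)
R = 112
W(l, j) = -28*j - l²/4 (W(l, j) = -(l*l + 112*j)/4 = -(l² + 112*j)/4 = -28*j - l²/4)
w + W(158, P(15)) = -22969/2 + (-420*(1 + 15) - ¼*158²) = -22969/2 + (-420*16 - ¼*24964) = -22969/2 + (-28*240 - 6241) = -22969/2 + (-6720 - 6241) = -22969/2 - 12961 = -48891/2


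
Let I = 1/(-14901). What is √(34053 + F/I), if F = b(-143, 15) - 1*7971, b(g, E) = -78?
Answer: √119972202 ≈ 10953.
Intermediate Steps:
I = -1/14901 ≈ -6.7110e-5
F = -8049 (F = -78 - 1*7971 = -78 - 7971 = -8049)
√(34053 + F/I) = √(34053 - 8049/(-1/14901)) = √(34053 - 8049*(-14901)) = √(34053 + 119938149) = √119972202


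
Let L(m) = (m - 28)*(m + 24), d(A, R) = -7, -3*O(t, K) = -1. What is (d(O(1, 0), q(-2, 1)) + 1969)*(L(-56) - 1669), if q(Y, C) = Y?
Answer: 1999278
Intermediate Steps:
O(t, K) = ⅓ (O(t, K) = -⅓*(-1) = ⅓)
L(m) = (-28 + m)*(24 + m)
(d(O(1, 0), q(-2, 1)) + 1969)*(L(-56) - 1669) = (-7 + 1969)*((-672 + (-56)² - 4*(-56)) - 1669) = 1962*((-672 + 3136 + 224) - 1669) = 1962*(2688 - 1669) = 1962*1019 = 1999278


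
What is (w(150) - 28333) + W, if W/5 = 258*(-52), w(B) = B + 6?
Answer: -95257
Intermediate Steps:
w(B) = 6 + B
W = -67080 (W = 5*(258*(-52)) = 5*(-13416) = -67080)
(w(150) - 28333) + W = ((6 + 150) - 28333) - 67080 = (156 - 28333) - 67080 = -28177 - 67080 = -95257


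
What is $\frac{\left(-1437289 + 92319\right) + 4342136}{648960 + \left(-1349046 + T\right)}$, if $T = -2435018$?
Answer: $- \frac{1498583}{1567552} \approx -0.956$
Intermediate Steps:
$\frac{\left(-1437289 + 92319\right) + 4342136}{648960 + \left(-1349046 + T\right)} = \frac{\left(-1437289 + 92319\right) + 4342136}{648960 - 3784064} = \frac{-1344970 + 4342136}{648960 - 3784064} = \frac{2997166}{-3135104} = 2997166 \left(- \frac{1}{3135104}\right) = - \frac{1498583}{1567552}$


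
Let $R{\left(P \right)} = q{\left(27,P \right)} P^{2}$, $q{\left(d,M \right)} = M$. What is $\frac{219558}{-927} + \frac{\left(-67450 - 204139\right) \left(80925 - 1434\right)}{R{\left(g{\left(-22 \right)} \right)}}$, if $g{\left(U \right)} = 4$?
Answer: $- \frac{6670968974395}{19776} \approx -3.3733 \cdot 10^{8}$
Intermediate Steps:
$R{\left(P \right)} = P^{3}$ ($R{\left(P \right)} = P P^{2} = P^{3}$)
$\frac{219558}{-927} + \frac{\left(-67450 - 204139\right) \left(80925 - 1434\right)}{R{\left(g{\left(-22 \right)} \right)}} = \frac{219558}{-927} + \frac{\left(-67450 - 204139\right) \left(80925 - 1434\right)}{4^{3}} = 219558 \left(- \frac{1}{927}\right) + \frac{\left(-271589\right) 79491}{64} = - \frac{73186}{309} - \frac{21588881199}{64} = - \frac{6670968974395}{19776}$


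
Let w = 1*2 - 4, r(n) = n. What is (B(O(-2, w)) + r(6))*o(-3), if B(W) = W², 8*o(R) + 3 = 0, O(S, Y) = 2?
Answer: -15/4 ≈ -3.7500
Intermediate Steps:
w = -2 (w = 2 - 4 = -2)
o(R) = -3/8 (o(R) = -3/8 + (⅛)*0 = -3/8 + 0 = -3/8)
(B(O(-2, w)) + r(6))*o(-3) = (2² + 6)*(-3/8) = (4 + 6)*(-3/8) = 10*(-3/8) = -15/4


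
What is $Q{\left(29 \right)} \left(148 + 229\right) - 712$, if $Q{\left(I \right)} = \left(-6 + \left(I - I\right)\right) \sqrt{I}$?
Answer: $-712 - 2262 \sqrt{29} \approx -12893.0$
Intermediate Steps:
$Q{\left(I \right)} = - 6 \sqrt{I}$ ($Q{\left(I \right)} = \left(-6 + 0\right) \sqrt{I} = - 6 \sqrt{I}$)
$Q{\left(29 \right)} \left(148 + 229\right) - 712 = - 6 \sqrt{29} \left(148 + 229\right) - 712 = - 6 \sqrt{29} \cdot 377 - 712 = - 2262 \sqrt{29} - 712 = -712 - 2262 \sqrt{29}$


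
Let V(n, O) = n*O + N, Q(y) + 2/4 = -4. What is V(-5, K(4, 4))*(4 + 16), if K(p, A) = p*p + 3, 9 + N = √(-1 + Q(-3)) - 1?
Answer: -2100 + 10*I*√22 ≈ -2100.0 + 46.904*I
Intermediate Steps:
Q(y) = -9/2 (Q(y) = -½ - 4 = -9/2)
N = -10 + I*√22/2 (N = -9 + (√(-1 - 9/2) - 1) = -9 + (√(-11/2) - 1) = -9 + (I*√22/2 - 1) = -9 + (-1 + I*√22/2) = -10 + I*√22/2 ≈ -10.0 + 2.3452*I)
K(p, A) = 3 + p² (K(p, A) = p² + 3 = 3 + p²)
V(n, O) = -10 + O*n + I*√22/2 (V(n, O) = n*O + (-10 + I*√22/2) = O*n + (-10 + I*√22/2) = -10 + O*n + I*√22/2)
V(-5, K(4, 4))*(4 + 16) = (-10 + (3 + 4²)*(-5) + I*√22/2)*(4 + 16) = (-10 + (3 + 16)*(-5) + I*√22/2)*20 = (-10 + 19*(-5) + I*√22/2)*20 = (-10 - 95 + I*√22/2)*20 = (-105 + I*√22/2)*20 = -2100 + 10*I*√22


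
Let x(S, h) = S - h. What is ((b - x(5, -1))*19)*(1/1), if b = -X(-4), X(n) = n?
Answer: -38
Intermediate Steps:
b = 4 (b = -1*(-4) = 4)
((b - x(5, -1))*19)*(1/1) = ((4 - (5 - 1*(-1)))*19)*(1/1) = ((4 - (5 + 1))*19)*(1*1) = ((4 - 1*6)*19)*1 = ((4 - 6)*19)*1 = -2*19*1 = -38*1 = -38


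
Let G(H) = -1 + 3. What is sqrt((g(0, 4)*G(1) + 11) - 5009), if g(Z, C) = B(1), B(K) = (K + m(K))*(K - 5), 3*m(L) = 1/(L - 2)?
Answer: I*sqrt(45030)/3 ≈ 70.734*I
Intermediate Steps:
m(L) = 1/(3*(-2 + L)) (m(L) = 1/(3*(L - 2)) = 1/(3*(-2 + L)))
G(H) = 2
B(K) = (-5 + K)*(K + 1/(3*(-2 + K))) (B(K) = (K + 1/(3*(-2 + K)))*(K - 5) = (K + 1/(3*(-2 + K)))*(-5 + K) = (-5 + K)*(K + 1/(3*(-2 + K))))
g(Z, C) = -8/3 (g(Z, C) = (-5 + 1 + 3*1*(-5 + 1)*(-2 + 1))/(3*(-2 + 1)) = (1/3)*(-5 + 1 + 3*1*(-4)*(-1))/(-1) = (1/3)*(-1)*(-5 + 1 + 12) = (1/3)*(-1)*8 = -8/3)
sqrt((g(0, 4)*G(1) + 11) - 5009) = sqrt((-8/3*2 + 11) - 5009) = sqrt((-16/3 + 11) - 5009) = sqrt(17/3 - 5009) = sqrt(-15010/3) = I*sqrt(45030)/3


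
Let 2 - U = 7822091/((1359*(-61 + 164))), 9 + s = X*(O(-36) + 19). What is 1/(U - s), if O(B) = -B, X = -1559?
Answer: 139977/11996045521 ≈ 1.1669e-5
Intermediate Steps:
s = -85754 (s = -9 - 1559*(-1*(-36) + 19) = -9 - 1559*(36 + 19) = -9 - 1559*55 = -9 - 85745 = -85754)
U = -7542137/139977 (U = 2 - 7822091/(1359*(-61 + 164)) = 2 - 7822091/(1359*103) = 2 - 7822091/139977 = -7542137/139977 ≈ -53.881)
1/(U - s) = 1/(-7542137/139977 - 1*(-85754)) = 1/(-7542137/139977 + 85754) = 1/(11996045521/139977) = 139977/11996045521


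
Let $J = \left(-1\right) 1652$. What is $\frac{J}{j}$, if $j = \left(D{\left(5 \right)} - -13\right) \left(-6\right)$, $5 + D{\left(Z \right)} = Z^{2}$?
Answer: $\frac{826}{99} \approx 8.3434$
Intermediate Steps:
$D{\left(Z \right)} = -5 + Z^{2}$
$J = -1652$
$j = -198$ ($j = \left(\left(-5 + 5^{2}\right) - -13\right) \left(-6\right) = \left(\left(-5 + 25\right) + \left(-2 + 15\right)\right) \left(-6\right) = \left(20 + 13\right) \left(-6\right) = 33 \left(-6\right) = -198$)
$\frac{J}{j} = - \frac{1652}{-198} = \left(-1652\right) \left(- \frac{1}{198}\right) = \frac{826}{99}$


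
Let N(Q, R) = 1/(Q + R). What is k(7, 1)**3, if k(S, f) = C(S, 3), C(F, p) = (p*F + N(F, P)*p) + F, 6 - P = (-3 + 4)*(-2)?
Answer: 2803221/125 ≈ 22426.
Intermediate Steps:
P = 8 (P = 6 - (-3 + 4)*(-2) = 6 - (-2) = 6 - 1*(-2) = 6 + 2 = 8)
C(F, p) = F + F*p + p/(8 + F) (C(F, p) = (p*F + p/(F + 8)) + F = (F*p + p/(8 + F)) + F = F + F*p + p/(8 + F))
k(S, f) = (3 + 4*S*(8 + S))/(8 + S) (k(S, f) = (3 + S*(1 + 3)*(8 + S))/(8 + S) = (3 + S*4*(8 + S))/(8 + S) = (3 + 4*S*(8 + S))/(8 + S))
k(7, 1)**3 = ((3 + 4*7*(8 + 7))/(8 + 7))**3 = ((3 + 4*7*15)/15)**3 = ((3 + 420)/15)**3 = ((1/15)*423)**3 = (141/5)**3 = 2803221/125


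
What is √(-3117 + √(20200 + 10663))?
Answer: √(-3117 + √30863) ≈ 54.234*I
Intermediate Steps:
√(-3117 + √(20200 + 10663)) = √(-3117 + √30863)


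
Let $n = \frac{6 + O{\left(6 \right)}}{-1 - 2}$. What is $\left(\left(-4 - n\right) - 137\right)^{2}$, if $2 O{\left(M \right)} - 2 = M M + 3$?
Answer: $\frac{628849}{36} \approx 17468.0$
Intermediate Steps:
$O{\left(M \right)} = \frac{5}{2} + \frac{M^{2}}{2}$ ($O{\left(M \right)} = 1 + \frac{M M + 3}{2} = 1 + \frac{M^{2} + 3}{2} = 1 + \frac{3 + M^{2}}{2} = 1 + \left(\frac{3}{2} + \frac{M^{2}}{2}\right) = \frac{5}{2} + \frac{M^{2}}{2}$)
$n = - \frac{53}{6}$ ($n = \frac{6 + \left(\frac{5}{2} + \frac{6^{2}}{2}\right)}{-1 - 2} = \frac{6 + \left(\frac{5}{2} + \frac{1}{2} \cdot 36\right)}{-3} = \left(6 + \left(\frac{5}{2} + 18\right)\right) \left(- \frac{1}{3}\right) = \left(6 + \frac{41}{2}\right) \left(- \frac{1}{3}\right) = \frac{53}{2} \left(- \frac{1}{3}\right) = - \frac{53}{6} \approx -8.8333$)
$\left(\left(-4 - n\right) - 137\right)^{2} = \left(\left(-4 - - \frac{53}{6}\right) - 137\right)^{2} = \left(\left(-4 + \frac{53}{6}\right) - 137\right)^{2} = \left(\frac{29}{6} - 137\right)^{2} = \left(- \frac{793}{6}\right)^{2} = \frac{628849}{36}$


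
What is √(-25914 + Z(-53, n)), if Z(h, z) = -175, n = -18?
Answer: I*√26089 ≈ 161.52*I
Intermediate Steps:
√(-25914 + Z(-53, n)) = √(-25914 - 175) = √(-26089) = I*√26089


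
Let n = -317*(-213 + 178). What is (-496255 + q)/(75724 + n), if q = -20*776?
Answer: -511775/86819 ≈ -5.8947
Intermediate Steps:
q = -15520
n = 11095 (n = -317*(-35) = 11095)
(-496255 + q)/(75724 + n) = (-496255 - 15520)/(75724 + 11095) = -511775/86819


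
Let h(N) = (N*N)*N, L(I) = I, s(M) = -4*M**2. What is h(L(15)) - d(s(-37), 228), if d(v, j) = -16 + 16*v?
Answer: 91007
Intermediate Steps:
h(N) = N**3 (h(N) = N**2*N = N**3)
h(L(15)) - d(s(-37), 228) = 15**3 - (-16 + 16*(-4*(-37)**2)) = 3375 - (-16 + 16*(-4*1369)) = 3375 - (-16 + 16*(-5476)) = 3375 - (-16 - 87616) = 3375 - 1*(-87632) = 3375 + 87632 = 91007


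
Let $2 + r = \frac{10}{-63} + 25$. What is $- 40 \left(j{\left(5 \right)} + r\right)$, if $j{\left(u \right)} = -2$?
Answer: $- \frac{52520}{63} \approx -833.65$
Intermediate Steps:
$r = \frac{1439}{63}$ ($r = -2 + \left(\frac{10}{-63} + 25\right) = -2 + \left(10 \left(- \frac{1}{63}\right) + 25\right) = -2 + \left(- \frac{10}{63} + 25\right) = -2 + \frac{1565}{63} = \frac{1439}{63} \approx 22.841$)
$- 40 \left(j{\left(5 \right)} + r\right) = - 40 \left(-2 + \frac{1439}{63}\right) = \left(-40\right) \frac{1313}{63} = - \frac{52520}{63}$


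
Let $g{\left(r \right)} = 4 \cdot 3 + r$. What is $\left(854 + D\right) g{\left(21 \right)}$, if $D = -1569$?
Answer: $-23595$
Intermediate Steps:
$g{\left(r \right)} = 12 + r$
$\left(854 + D\right) g{\left(21 \right)} = \left(854 - 1569\right) \left(12 + 21\right) = \left(-715\right) 33 = -23595$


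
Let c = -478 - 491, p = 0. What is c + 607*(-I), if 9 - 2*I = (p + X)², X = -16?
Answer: 147991/2 ≈ 73996.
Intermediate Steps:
c = -969
I = -247/2 (I = 9/2 - (0 - 16)²/2 = 9/2 - ½*(-16)² = 9/2 - ½*256 = 9/2 - 128 = -247/2 ≈ -123.50)
c + 607*(-I) = -969 + 607*(-1*(-247/2)) = -969 + 607*(247/2) = -969 + 149929/2 = 147991/2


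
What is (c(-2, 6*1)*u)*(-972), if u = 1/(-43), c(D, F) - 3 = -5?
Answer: -1944/43 ≈ -45.209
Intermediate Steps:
c(D, F) = -2 (c(D, F) = 3 - 5 = -2)
u = -1/43 ≈ -0.023256
(c(-2, 6*1)*u)*(-972) = -2*(-1/43)*(-972) = (2/43)*(-972) = -1944/43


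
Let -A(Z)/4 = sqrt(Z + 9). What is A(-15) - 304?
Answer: -304 - 4*I*sqrt(6) ≈ -304.0 - 9.798*I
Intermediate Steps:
A(Z) = -4*sqrt(9 + Z) (A(Z) = -4*sqrt(Z + 9) = -4*sqrt(9 + Z))
A(-15) - 304 = -4*sqrt(9 - 15) - 304 = -4*I*sqrt(6) - 304 = -304 - 4*I*sqrt(6)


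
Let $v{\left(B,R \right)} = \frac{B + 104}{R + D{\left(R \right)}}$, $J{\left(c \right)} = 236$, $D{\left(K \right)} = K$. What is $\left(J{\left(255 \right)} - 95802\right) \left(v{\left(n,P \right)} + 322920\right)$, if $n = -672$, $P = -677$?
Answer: $- \frac{20892364072184}{677} \approx -3.086 \cdot 10^{10}$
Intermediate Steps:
$v{\left(B,R \right)} = \frac{104 + B}{2 R}$ ($v{\left(B,R \right)} = \frac{B + 104}{R + R} = \frac{104 + B}{2 R}$)
$\left(J{\left(255 \right)} - 95802\right) \left(v{\left(n,P \right)} + 322920\right) = \left(236 - 95802\right) \left(\frac{104 - 672}{2 \left(-677\right)} + 322920\right) = - 95566 \left(\frac{1}{2} \left(- \frac{1}{677}\right) \left(-568\right) + 322920\right) = - 95566 \left(\frac{284}{677} + 322920\right) = \left(-95566\right) \frac{218617124}{677} = - \frac{20892364072184}{677}$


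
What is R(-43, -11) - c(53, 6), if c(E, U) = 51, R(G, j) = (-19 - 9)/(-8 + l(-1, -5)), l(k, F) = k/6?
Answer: -333/7 ≈ -47.571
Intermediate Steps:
l(k, F) = k/6 (l(k, F) = k*(⅙) = k/6)
R(G, j) = 24/7 (R(G, j) = (-19 - 9)/(-8 + (⅙)*(-1)) = -28/(-8 - ⅙) = -28/(-49/6) = -28*(-6/49) = 24/7)
R(-43, -11) - c(53, 6) = 24/7 - 1*51 = 24/7 - 51 = -333/7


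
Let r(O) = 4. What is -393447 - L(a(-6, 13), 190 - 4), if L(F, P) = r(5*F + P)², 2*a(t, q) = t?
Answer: -393463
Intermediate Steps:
a(t, q) = t/2
L(F, P) = 16 (L(F, P) = 4² = 16)
-393447 - L(a(-6, 13), 190 - 4) = -393447 - 1*16 = -393447 - 16 = -393463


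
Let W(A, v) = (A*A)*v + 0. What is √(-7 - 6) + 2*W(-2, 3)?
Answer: 24 + I*√13 ≈ 24.0 + 3.6056*I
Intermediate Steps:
W(A, v) = v*A² (W(A, v) = A²*v + 0 = v*A² + 0 = v*A²)
√(-7 - 6) + 2*W(-2, 3) = √(-7 - 6) + 2*(3*(-2)²) = √(-13) + 2*(3*4) = I*√13 + 2*12 = I*√13 + 24 = 24 + I*√13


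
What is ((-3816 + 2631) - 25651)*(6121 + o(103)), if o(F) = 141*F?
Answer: -554002384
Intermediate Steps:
((-3816 + 2631) - 25651)*(6121 + o(103)) = ((-3816 + 2631) - 25651)*(6121 + 141*103) = (-1185 - 25651)*(6121 + 14523) = -26836*20644 = -554002384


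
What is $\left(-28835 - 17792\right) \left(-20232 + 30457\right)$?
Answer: $-476761075$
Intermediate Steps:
$\left(-28835 - 17792\right) \left(-20232 + 30457\right) = \left(-46627\right) 10225 = -476761075$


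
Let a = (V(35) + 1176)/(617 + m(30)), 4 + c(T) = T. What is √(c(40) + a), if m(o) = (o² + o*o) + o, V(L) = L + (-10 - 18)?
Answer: 5*√8738237/2447 ≈ 6.0402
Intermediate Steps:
c(T) = -4 + T
V(L) = -28 + L (V(L) = L - 28 = -28 + L)
m(o) = o + 2*o² (m(o) = (o² + o²) + o = 2*o² + o = o + 2*o²)
a = 1183/2447 (a = ((-28 + 35) + 1176)/(617 + 30*(1 + 2*30)) = (7 + 1176)/(617 + 30*(1 + 60)) = 1183/(617 + 30*61) = 1183/(617 + 1830) = 1183/2447 ≈ 0.48345)
√(c(40) + a) = √((-4 + 40) + 1183/2447) = √(36 + 1183/2447) = √(89275/2447) = 5*√8738237/2447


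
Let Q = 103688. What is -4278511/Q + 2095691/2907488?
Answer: -35530294715/876370976 ≈ -40.543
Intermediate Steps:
-4278511/Q + 2095691/2907488 = -4278511/103688 + 2095691/2907488 = -4278511*1/103688 + 2095691*(1/2907488) = -4278511/103688 + 48737/67616 = -35530294715/876370976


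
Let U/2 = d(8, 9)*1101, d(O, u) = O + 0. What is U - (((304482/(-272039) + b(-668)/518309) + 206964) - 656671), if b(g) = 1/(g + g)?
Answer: 88032811899702741135/188376350100136 ≈ 4.6732e+5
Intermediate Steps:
b(g) = 1/(2*g)
d(O, u) = O
U = 17616 (U = 2*(8*1101) = 2*8808 = 17616)
U - (((304482/(-272039) + b(-668)/518309) + 206964) - 656671) = 17616 - (((304482/(-272039) + ((½)/(-668))/518309) + 206964) - 656671) = 17616 - (((304482*(-1/272039) + ((½)*(-1/668))*(1/518309)) + 206964) - 656671) = 17616 - (((-304482/272039 - 1/1336*1/518309) + 206964) - 656671) = 17616 - (((-304482/272039 - 1/692460824) + 206964) - 656671) = 17616 - ((-210841856885207/188376350100136 + 206964) - 656671) = 17616 - (38986912080267661897/188376350100136 - 656671) = 17616 - 1*(-84714374116338745359/188376350100136) = 17616 + 84714374116338745359/188376350100136 = 88032811899702741135/188376350100136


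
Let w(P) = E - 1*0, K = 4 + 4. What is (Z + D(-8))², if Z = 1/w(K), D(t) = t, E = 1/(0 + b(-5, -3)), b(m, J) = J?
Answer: 121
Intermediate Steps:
K = 8
E = -⅓ (E = 1/(0 - 3) = 1/(-3) = -⅓ ≈ -0.33333)
w(P) = -⅓ (w(P) = -⅓ - 1*0 = -⅓ + 0 = -⅓)
Z = -3 (Z = 1/(-⅓) = -3)
(Z + D(-8))² = (-3 - 8)² = (-11)² = 121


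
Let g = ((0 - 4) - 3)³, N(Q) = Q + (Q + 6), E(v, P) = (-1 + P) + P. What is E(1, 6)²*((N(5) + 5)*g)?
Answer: -871563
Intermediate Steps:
E(v, P) = -1 + 2*P
N(Q) = 6 + 2*Q (N(Q) = Q + (6 + Q) = 6 + 2*Q)
g = -343 (g = (-4 - 3)³ = (-7)³ = -343)
E(1, 6)²*((N(5) + 5)*g) = (-1 + 2*6)²*(((6 + 2*5) + 5)*(-343)) = (-1 + 12)²*(((6 + 10) + 5)*(-343)) = 11²*((16 + 5)*(-343)) = 121*(21*(-343)) = 121*(-7203) = -871563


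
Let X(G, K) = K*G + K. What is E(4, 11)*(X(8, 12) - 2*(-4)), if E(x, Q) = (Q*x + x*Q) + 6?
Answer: 10904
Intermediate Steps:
E(x, Q) = 6 + 2*Q*x (E(x, Q) = (Q*x + Q*x) + 6 = 2*Q*x + 6 = 6 + 2*Q*x)
X(G, K) = K + G*K (X(G, K) = G*K + K = K + G*K)
E(4, 11)*(X(8, 12) - 2*(-4)) = (6 + 2*11*4)*(12*(1 + 8) - 2*(-4)) = (6 + 88)*(12*9 + 8) = 94*(108 + 8) = 94*116 = 10904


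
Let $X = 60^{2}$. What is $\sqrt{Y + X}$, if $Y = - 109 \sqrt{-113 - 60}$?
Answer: $\sqrt{3600 - 109 i \sqrt{173}} \approx 61.135 - 11.725 i$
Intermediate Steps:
$X = 3600$
$Y = - 109 i \sqrt{173}$ ($Y = - 109 \sqrt{-173} = - 109 i \sqrt{173} \approx - 1433.7 i$)
$\sqrt{Y + X} = \sqrt{- 109 i \sqrt{173} + 3600} = \sqrt{3600 - 109 i \sqrt{173}}$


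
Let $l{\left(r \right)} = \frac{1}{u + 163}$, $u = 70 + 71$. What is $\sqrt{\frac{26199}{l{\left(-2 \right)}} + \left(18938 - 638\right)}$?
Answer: $2 \sqrt{1995699} \approx 2825.4$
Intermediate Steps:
$u = 141$
$l{\left(r \right)} = \frac{1}{304}$ ($l{\left(r \right)} = \frac{1}{141 + 163} = \frac{1}{304}$)
$\sqrt{\frac{26199}{l{\left(-2 \right)}} + \left(18938 - 638\right)} = \sqrt{26199 \frac{1}{\frac{1}{304}} + \left(18938 - 638\right)} = \sqrt{26199 \cdot 304 + 18300} = \sqrt{7964496 + 18300} = \sqrt{7982796} = 2 \sqrt{1995699}$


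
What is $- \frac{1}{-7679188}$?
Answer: $\frac{1}{7679188} \approx 1.3022 \cdot 10^{-7}$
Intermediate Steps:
$- \frac{1}{-7679188} = \left(-1\right) \left(- \frac{1}{7679188}\right) = \frac{1}{7679188}$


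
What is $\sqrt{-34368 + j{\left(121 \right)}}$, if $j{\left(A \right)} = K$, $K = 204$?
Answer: $6 i \sqrt{949} \approx 184.83 i$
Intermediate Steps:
$j{\left(A \right)} = 204$
$\sqrt{-34368 + j{\left(121 \right)}} = \sqrt{-34368 + 204} = \sqrt{-34164} = 6 i \sqrt{949}$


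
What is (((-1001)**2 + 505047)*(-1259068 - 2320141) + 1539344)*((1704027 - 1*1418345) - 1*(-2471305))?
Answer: -14871293265724882056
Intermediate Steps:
(((-1001)**2 + 505047)*(-1259068 - 2320141) + 1539344)*((1704027 - 1*1418345) - 1*(-2471305)) = ((1002001 + 505047)*(-3579209) + 1539344)*((1704027 - 1418345) + 2471305) = (1507048*(-3579209) + 1539344)*(285682 + 2471305) = (-5394039765032 + 1539344)*2756987 = -5394038225688*2756987 = -14871293265724882056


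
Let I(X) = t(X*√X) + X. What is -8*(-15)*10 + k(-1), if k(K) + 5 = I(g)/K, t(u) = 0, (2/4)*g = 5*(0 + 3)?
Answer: 1165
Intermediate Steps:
g = 30 (g = 2*(5*(0 + 3)) = 2*(5*3) = 2*15 = 30)
I(X) = X (I(X) = 0 + X = X)
k(K) = -5 + 30/K
-8*(-15)*10 + k(-1) = -8*(-15)*10 + (-5 + 30/(-1)) = 120*10 + (-5 + 30*(-1)) = 1200 + (-5 - 30) = 1200 - 35 = 1165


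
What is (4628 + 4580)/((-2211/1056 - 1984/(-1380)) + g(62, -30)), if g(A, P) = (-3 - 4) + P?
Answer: -101656320/415723 ≈ -244.53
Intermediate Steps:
g(A, P) = -7 + P
(4628 + 4580)/((-2211/1056 - 1984/(-1380)) + g(62, -30)) = (4628 + 4580)/((-2211/1056 - 1984/(-1380)) + (-7 - 30)) = 9208/((-2211*1/1056 - 1984*(-1/1380)) - 37) = 9208/((-67/32 + 496/345) - 37) = 9208/(-7243/11040 - 37) = 9208/(-415723/11040) = 9208*(-11040/415723) = -101656320/415723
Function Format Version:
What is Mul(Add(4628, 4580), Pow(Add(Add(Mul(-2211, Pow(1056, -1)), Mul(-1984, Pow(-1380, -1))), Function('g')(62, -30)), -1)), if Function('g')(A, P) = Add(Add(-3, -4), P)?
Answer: Rational(-101656320, 415723) ≈ -244.53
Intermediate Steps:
Function('g')(A, P) = Add(-7, P)
Mul(Add(4628, 4580), Pow(Add(Add(Mul(-2211, Pow(1056, -1)), Mul(-1984, Pow(-1380, -1))), Function('g')(62, -30)), -1)) = Mul(Add(4628, 4580), Pow(Add(Add(Mul(-2211, Pow(1056, -1)), Mul(-1984, Pow(-1380, -1))), Add(-7, -30)), -1)) = Mul(9208, Pow(Add(Add(Mul(-2211, Rational(1, 1056)), Mul(-1984, Rational(-1, 1380))), -37), -1)) = Mul(9208, Pow(Add(Add(Rational(-67, 32), Rational(496, 345)), -37), -1)) = Mul(9208, Pow(Add(Rational(-7243, 11040), -37), -1)) = Mul(9208, Pow(Rational(-415723, 11040), -1)) = Mul(9208, Rational(-11040, 415723)) = Rational(-101656320, 415723)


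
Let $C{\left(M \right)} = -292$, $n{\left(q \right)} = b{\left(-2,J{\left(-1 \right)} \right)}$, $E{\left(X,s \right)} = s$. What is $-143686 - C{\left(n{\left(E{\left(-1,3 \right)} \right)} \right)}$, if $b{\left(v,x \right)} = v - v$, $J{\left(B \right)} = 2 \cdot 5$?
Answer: $-143394$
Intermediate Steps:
$J{\left(B \right)} = 10$
$b{\left(v,x \right)} = 0$
$n{\left(q \right)} = 0$
$-143686 - C{\left(n{\left(E{\left(-1,3 \right)} \right)} \right)} = -143686 - -292 = -143686 + 292 = -143394$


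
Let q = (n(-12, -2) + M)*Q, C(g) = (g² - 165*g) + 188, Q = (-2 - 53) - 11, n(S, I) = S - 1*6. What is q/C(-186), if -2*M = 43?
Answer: 2607/65474 ≈ 0.039817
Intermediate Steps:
n(S, I) = -6 + S (n(S, I) = S - 6 = -6 + S)
M = -43/2 (M = -½*43 = -43/2 ≈ -21.500)
Q = -66 (Q = -55 - 11 = -66)
C(g) = 188 + g² - 165*g
q = 2607 (q = ((-6 - 12) - 43/2)*(-66) = (-18 - 43/2)*(-66) = -79/2*(-66) = 2607)
q/C(-186) = 2607/(188 + (-186)² - 165*(-186)) = 2607/(188 + 34596 + 30690) = 2607/65474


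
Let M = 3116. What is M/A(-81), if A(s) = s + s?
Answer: -1558/81 ≈ -19.235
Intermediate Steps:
A(s) = 2*s
M/A(-81) = 3116/((2*(-81))) = 3116/(-162) = 3116*(-1/162) = -1558/81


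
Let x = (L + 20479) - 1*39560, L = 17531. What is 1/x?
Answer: -1/1550 ≈ -0.00064516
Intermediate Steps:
x = -1550 (x = (17531 + 20479) - 1*39560 = 38010 - 39560 = -1550)
1/x = 1/(-1550) = -1/1550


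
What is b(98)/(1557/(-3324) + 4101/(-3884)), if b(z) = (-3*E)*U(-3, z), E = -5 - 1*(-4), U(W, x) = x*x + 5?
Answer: -1723002602/91107 ≈ -18912.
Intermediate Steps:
U(W, x) = 5 + x² (U(W, x) = x² + 5 = 5 + x²)
E = -1 (E = -5 + 4 = -1)
b(z) = 15 + 3*z² (b(z) = (-3*(-1))*(5 + z²) = 3*(5 + z²) = 15 + 3*z²)
b(98)/(1557/(-3324) + 4101/(-3884)) = (15 + 3*98²)/(1557/(-3324) + 4101/(-3884)) = (15 + 3*9604)/(1557*(-1/3324) + 4101*(-1/3884)) = (15 + 28812)/(-519/1108 - 4101/3884) = 28827/(-819963/537934) = 28827*(-537934/819963) = -1723002602/91107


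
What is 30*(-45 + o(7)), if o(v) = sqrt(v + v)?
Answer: -1350 + 30*sqrt(14) ≈ -1237.8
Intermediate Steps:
o(v) = sqrt(2)*sqrt(v) (o(v) = sqrt(2*v) = sqrt(2)*sqrt(v))
30*(-45 + o(7)) = 30*(-45 + sqrt(2)*sqrt(7)) = 30*(-45 + sqrt(14)) = -1350 + 30*sqrt(14)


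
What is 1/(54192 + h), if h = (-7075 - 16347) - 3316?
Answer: 1/27454 ≈ 3.6425e-5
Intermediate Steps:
h = -26738 (h = -23422 - 3316 = -26738)
1/(54192 + h) = 1/(54192 - 26738) = 1/27454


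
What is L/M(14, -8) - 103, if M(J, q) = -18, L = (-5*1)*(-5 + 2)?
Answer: -623/6 ≈ -103.83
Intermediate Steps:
L = 15 (L = -5*(-3) = 15)
L/M(14, -8) - 103 = 15/(-18) - 103 = 15*(-1/18) - 103 = -⅚ - 103 = -623/6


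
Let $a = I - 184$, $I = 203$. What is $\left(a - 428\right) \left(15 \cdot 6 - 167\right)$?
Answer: $31493$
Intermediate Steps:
$a = 19$ ($a = 203 - 184 = 19$)
$\left(a - 428\right) \left(15 \cdot 6 - 167\right) = \left(19 - 428\right) \left(15 \cdot 6 - 167\right) = - 409 \left(90 - 167\right) = \left(-409\right) \left(-77\right) = 31493$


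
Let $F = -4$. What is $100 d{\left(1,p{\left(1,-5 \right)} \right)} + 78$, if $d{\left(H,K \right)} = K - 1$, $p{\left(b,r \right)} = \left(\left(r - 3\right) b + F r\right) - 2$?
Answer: $978$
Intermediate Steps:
$p{\left(b,r \right)} = -2 - 4 r + b \left(-3 + r\right)$ ($p{\left(b,r \right)} = \left(\left(r - 3\right) b - 4 r\right) - 2 = \left(\left(-3 + r\right) b - 4 r\right) - 2 = \left(b \left(-3 + r\right) - 4 r\right) - 2 = \left(- 4 r + b \left(-3 + r\right)\right) - 2 = -2 - 4 r + b \left(-3 + r\right)$)
$d{\left(H,K \right)} = -1 + K$
$100 d{\left(1,p{\left(1,-5 \right)} \right)} + 78 = 100 \left(-1 - -10\right) + 78 = 100 \left(-1 + 10\right) + 78 = 100 \cdot 9 + 78 = 900 + 78 = 978$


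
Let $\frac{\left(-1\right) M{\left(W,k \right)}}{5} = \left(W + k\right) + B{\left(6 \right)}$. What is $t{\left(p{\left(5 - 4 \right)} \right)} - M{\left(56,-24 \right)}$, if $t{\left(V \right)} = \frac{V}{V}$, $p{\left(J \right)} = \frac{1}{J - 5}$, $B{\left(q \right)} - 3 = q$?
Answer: $206$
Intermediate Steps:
$B{\left(q \right)} = 3 + q$
$p{\left(J \right)} = \frac{1}{-5 + J}$
$M{\left(W,k \right)} = -45 - 5 W - 5 k$ ($M{\left(W,k \right)} = - 5 \left(\left(W + k\right) + \left(3 + 6\right)\right) = - 5 \left(\left(W + k\right) + 9\right) = - 5 \left(9 + W + k\right) = -45 - 5 W - 5 k$)
$t{\left(V \right)} = 1$
$t{\left(p{\left(5 - 4 \right)} \right)} - M{\left(56,-24 \right)} = 1 - \left(-45 - 280 - -120\right) = 1 - \left(-45 - 280 + 120\right) = 1 - -205 = 1 + 205 = 206$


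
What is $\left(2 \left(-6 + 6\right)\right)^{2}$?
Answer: $0$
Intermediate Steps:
$\left(2 \left(-6 + 6\right)\right)^{2} = \left(2 \cdot 0\right)^{2} = 0^{2} = 0$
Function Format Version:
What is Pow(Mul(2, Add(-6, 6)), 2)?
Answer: 0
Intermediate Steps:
Pow(Mul(2, Add(-6, 6)), 2) = Pow(Mul(2, 0), 2) = Pow(0, 2) = 0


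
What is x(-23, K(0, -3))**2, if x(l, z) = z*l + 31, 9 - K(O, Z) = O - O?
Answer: 30976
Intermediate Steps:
K(O, Z) = 9 (K(O, Z) = 9 - (O - O) = 9 - 1*0 = 9 + 0 = 9)
x(l, z) = 31 + l*z (x(l, z) = l*z + 31 = 31 + l*z)
x(-23, K(0, -3))**2 = (31 - 23*9)**2 = (31 - 207)**2 = (-176)**2 = 30976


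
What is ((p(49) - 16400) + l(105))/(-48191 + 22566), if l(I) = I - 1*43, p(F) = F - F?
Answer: 16338/25625 ≈ 0.63758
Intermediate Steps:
p(F) = 0
l(I) = -43 + I (l(I) = I - 43 = -43 + I)
((p(49) - 16400) + l(105))/(-48191 + 22566) = ((0 - 16400) + (-43 + 105))/(-48191 + 22566) = (-16400 + 62)/(-25625) = -16338*(-1/25625) = 16338/25625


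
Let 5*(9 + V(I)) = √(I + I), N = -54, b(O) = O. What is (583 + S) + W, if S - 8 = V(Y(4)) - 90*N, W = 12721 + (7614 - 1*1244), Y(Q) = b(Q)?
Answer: 24533 + 2*√2/5 ≈ 24534.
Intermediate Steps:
Y(Q) = Q
V(I) = -9 + √2*√I/5 (V(I) = -9 + √(I + I)/5 = -9 + √(2*I)/5 = -9 + (√2*√I)/5 = -9 + √2*√I/5)
W = 19091 (W = 12721 + (7614 - 1244) = 12721 + 6370 = 19091)
S = 4859 + 2*√2/5 (S = 8 + ((-9 + √2*√4/5) - 90*(-54)) = 8 + ((-9 + (⅕)*√2*2) + 4860) = 8 + ((-9 + 2*√2/5) + 4860) = 8 + (4851 + 2*√2/5) = 4859 + 2*√2/5 ≈ 4859.6)
(583 + S) + W = (583 + (4859 + 2*√2/5)) + 19091 = (5442 + 2*√2/5) + 19091 = 24533 + 2*√2/5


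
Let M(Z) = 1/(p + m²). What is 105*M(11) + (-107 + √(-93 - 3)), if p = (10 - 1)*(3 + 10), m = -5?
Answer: -15089/142 + 4*I*√6 ≈ -106.26 + 9.798*I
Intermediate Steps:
p = 117 (p = 9*13 = 117)
M(Z) = 1/142 (M(Z) = 1/(117 + (-5)²) = 1/(117 + 25) = 1/142)
105*M(11) + (-107 + √(-93 - 3)) = 105*(1/142) + (-107 + √(-93 - 3)) = 105/142 + (-107 + √(-96)) = 105/142 + (-107 + 4*I*√6) = -15089/142 + 4*I*√6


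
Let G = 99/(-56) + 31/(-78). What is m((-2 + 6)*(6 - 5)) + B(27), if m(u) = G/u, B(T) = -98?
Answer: -860857/8736 ≈ -98.541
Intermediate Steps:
G = -4729/2184 (G = 99*(-1/56) + 31*(-1/78) = -99/56 - 31/78 = -4729/2184 ≈ -2.1653)
m(u) = -4729/(2184*u)
m((-2 + 6)*(6 - 5)) + B(27) = -4729*1/((-2 + 6)*(6 - 5))/2184 - 98 = -4729/(2184*(4*1)) - 98 = -4729/2184/4 - 98 = -4729/2184*¼ - 98 = -4729/8736 - 98 = -860857/8736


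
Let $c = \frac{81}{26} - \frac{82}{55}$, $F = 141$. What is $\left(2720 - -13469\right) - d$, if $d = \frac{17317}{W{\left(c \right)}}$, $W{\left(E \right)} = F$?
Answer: $\frac{2265332}{141} \approx 16066.0$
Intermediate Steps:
$c = \frac{2323}{1430}$ ($c = 81 \cdot \frac{1}{26} - \frac{82}{55} = \frac{81}{26} - \frac{82}{55} = \frac{2323}{1430} \approx 1.6245$)
$W{\left(E \right)} = 141$
$d = \frac{17317}{141} \approx 122.82$
$\left(2720 - -13469\right) - d = \left(2720 - -13469\right) - \frac{17317}{141} = \left(2720 + 13469\right) - \frac{17317}{141} = 16189 - \frac{17317}{141} = \frac{2265332}{141}$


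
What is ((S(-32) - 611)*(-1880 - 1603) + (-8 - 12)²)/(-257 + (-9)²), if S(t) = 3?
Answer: -132379/11 ≈ -12034.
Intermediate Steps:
((S(-32) - 611)*(-1880 - 1603) + (-8 - 12)²)/(-257 + (-9)²) = ((3 - 611)*(-1880 - 1603) + (-8 - 12)²)/(-257 + (-9)²) = (-608*(-3483) + (-20)²)/(-257 + 81) = (2117664 + 400)/(-176) = 2118064*(-1/176) = -132379/11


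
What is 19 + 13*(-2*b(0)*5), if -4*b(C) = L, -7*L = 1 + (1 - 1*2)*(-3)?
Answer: 3/7 ≈ 0.42857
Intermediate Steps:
L = -4/7 (L = -(1 + (1 - 1*2)*(-3))/7 = -(1 + (1 - 2)*(-3))/7 = -(1 - 1*(-3))/7 = -(1 + 3)/7 = -⅐*4 = -4/7 ≈ -0.57143)
b(C) = ⅐ (b(C) = -¼*(-4/7) = ⅐)
19 + 13*(-2*b(0)*5) = 19 + 13*(-2*⅐*5) = 19 + 13*(-2/7*5) = 19 + 13*(-10/7) = 19 - 130/7 = 3/7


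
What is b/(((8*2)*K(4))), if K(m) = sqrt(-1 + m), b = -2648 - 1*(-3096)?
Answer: 28*sqrt(3)/3 ≈ 16.166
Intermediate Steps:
b = 448 (b = -2648 + 3096 = 448)
b/(((8*2)*K(4))) = 448/(((8*2)*sqrt(-1 + 4))) = 448/((16*sqrt(3))) = 448*(sqrt(3)/48) = 28*sqrt(3)/3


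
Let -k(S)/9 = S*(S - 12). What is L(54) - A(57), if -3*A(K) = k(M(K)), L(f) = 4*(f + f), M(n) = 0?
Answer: 432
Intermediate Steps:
k(S) = -9*S*(-12 + S) (k(S) = -9*S*(S - 12) = -9*S*(-12 + S))
L(f) = 8*f (L(f) = 4*(2*f) = 8*f)
A(K) = 0 (A(K) = -3*0*(12 - 1*0) = -3*0*(12 + 0) = -3*0*12 = -⅓*0 = 0)
L(54) - A(57) = 8*54 - 1*0 = 432 + 0 = 432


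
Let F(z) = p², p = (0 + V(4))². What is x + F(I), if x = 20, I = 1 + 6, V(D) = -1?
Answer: 21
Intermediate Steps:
p = 1 (p = (0 - 1)² = (-1)² = 1)
I = 7
F(z) = 1 (F(z) = 1² = 1)
x + F(I) = 20 + 1 = 21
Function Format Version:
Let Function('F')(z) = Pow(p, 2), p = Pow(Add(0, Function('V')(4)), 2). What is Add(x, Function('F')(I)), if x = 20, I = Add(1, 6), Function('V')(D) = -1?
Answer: 21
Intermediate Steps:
p = 1 (p = Pow(Add(0, -1), 2) = Pow(-1, 2) = 1)
I = 7
Function('F')(z) = 1 (Function('F')(z) = Pow(1, 2) = 1)
Add(x, Function('F')(I)) = Add(20, 1) = 21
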